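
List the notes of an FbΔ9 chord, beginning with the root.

Fb, Ab, Cb, Eb, Gb

FbΔ9 is a major ninth built on Fb.
Fb — root
Ab — major 3rd
Cb — perfect 5th
Eb — major 7th
Gb — major 9th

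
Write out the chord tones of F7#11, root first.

F7#11: dominant seventh sharp eleven on F.
F — root
A — major 3rd
C — perfect 5th
Eb — minor 7th
B — augmented 11th

F, A, C, Eb, B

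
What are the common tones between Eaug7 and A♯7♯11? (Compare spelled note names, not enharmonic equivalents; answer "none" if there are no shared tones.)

G#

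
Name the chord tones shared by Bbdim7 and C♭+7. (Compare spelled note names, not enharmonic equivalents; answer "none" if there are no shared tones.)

Bbdim7: B♭ D♭ F♭ A𝄫
C♭+7: C♭ E♭ G B𝄫
Common to both → none.

none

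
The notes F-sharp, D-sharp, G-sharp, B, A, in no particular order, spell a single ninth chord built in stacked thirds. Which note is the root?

G-sharp

Arranged so that each adjacent pair is a third by letter name: G-sharp – B – D-sharp – F-sharp – A.
The bottom of that stack, G-sharp, is the root (this is G-sharp minor seventh flat nine).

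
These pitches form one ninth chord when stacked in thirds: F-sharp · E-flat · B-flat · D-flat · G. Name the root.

Arranged so that each adjacent pair is a third by letter name: E-flat – G – B-flat – D-flat – F-sharp.
The bottom of that stack, E-flat, is the root (this is E-flat dominant seventh sharp nine).

E-flat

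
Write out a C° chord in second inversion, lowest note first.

In root position, C° is C–Eb–Gb.
Second inversion puts the fifth (Gb) in the bass.

Gb, C, Eb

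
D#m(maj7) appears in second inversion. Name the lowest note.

A#

D#m(maj7) = D#–F#–A#–C##. Second inversion → fifth in the bass = A#.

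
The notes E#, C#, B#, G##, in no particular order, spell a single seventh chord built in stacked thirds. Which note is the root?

Stacking in thirds gives C# – E# – G## – B#, so C# is the root — C# augmented major seventh.

C#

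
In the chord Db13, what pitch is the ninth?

Eb

Root of Db13 = Db. The 9th is a major 9th: Db up a major 9th → Eb.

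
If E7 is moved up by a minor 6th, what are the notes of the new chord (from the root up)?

A minor 6th up from E is C, so the new chord is C dominant seventh.
C — root
E — major 3rd
G — perfect 5th
Bb — minor 7th

C, E, G, Bb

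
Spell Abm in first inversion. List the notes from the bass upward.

In root position, Abm is A♭–C♭–E♭.
First inversion puts the third (C♭) in the bass.

C♭, E♭, A♭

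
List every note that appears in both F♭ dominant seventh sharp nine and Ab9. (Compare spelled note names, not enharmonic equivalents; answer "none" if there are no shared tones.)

A♭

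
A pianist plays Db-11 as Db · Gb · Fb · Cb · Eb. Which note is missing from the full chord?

Ab

The full Db-11 chord is Db, Fb, Ab, Cb, Eb, Gb.
Comparing with the voicing, the perfect 5th (5th) — Ab — is absent.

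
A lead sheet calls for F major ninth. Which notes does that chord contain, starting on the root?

Root F, quality major ninth:
F — root
A — major 3rd
C — perfect 5th
E — major 7th
G — major 9th

F A C E G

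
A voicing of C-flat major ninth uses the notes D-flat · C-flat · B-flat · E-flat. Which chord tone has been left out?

The full C-flat major ninth chord is C-flat, E-flat, G-flat, B-flat, D-flat.
Comparing with the voicing, the perfect 5th (5th) — G-flat — is absent.

G-flat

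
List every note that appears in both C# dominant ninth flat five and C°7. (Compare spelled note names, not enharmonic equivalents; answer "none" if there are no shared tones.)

C# dominant ninth flat five: C# E# G B D#
C°7: C Eb Gb Bbb
Common to both → none.

none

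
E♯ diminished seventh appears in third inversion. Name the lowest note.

D

E♯ diminished seventh in root position is E#–G#–B–D.
Third inversion places the seventh in the bass, which is D.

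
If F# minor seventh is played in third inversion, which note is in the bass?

E

F# minor seventh = F#–A–C#–E. Third inversion → seventh in the bass = E.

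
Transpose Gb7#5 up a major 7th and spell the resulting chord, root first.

Transposed root: Gb → F (major 7th up). So we spell F augmented seventh:
- root: F
- major 3rd: A
- augmented 5th: C#
- minor 7th: Eb

F, A, C#, Eb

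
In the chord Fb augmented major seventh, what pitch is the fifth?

Root of Fb augmented major seventh = Fb. The 5th is an augmented 5th: Fb up an augmented 5th → C.

C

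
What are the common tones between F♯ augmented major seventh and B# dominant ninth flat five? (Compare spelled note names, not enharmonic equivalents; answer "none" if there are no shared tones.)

F♯ augmented major seventh = F#, A#, C##, E#.
B# dominant ninth flat five = B#, D##, F#, A#, C##.
Shared: F#, A#, C##.

F#  A#  C##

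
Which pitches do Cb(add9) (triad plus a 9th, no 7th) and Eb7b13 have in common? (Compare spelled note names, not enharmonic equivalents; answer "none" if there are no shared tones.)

Cb(add9) = C♭, E♭, G♭, D♭.
Eb7b13 = E♭, G, B♭, D♭, C♭.
Shared: C♭, E♭, D♭.

C♭, E♭, D♭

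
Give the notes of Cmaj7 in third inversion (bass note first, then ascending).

B C E G

In root position, Cmaj7 is C–E–G–B.
Third inversion puts the seventh (B) in the bass.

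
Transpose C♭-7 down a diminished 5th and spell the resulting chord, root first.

Transposed root: Cb → F (diminished 5th down). So we spell F minor seventh:
F — root
Ab — minor 3rd
C — perfect 5th
Eb — minor 7th

F, Ab, C, Eb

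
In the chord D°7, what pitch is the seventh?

Cb

Root of D°7 = D. The 7th is a diminished 7th: D up a diminished 7th → Cb.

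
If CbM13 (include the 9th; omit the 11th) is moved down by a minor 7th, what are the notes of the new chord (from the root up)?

Db, F, Ab, C, Eb, Bb

Cb down a minor 7th → Db. New chord: Db major thirteenth.
Root: Db
Major 3rd (3rd): F
Perfect 5th (5th): Ab
Major 7th (7th): C
Major 9th (9th): Eb
Major 13th (13th): Bb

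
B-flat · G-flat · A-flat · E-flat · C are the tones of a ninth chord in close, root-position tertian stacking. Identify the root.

A-flat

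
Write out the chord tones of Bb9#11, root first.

Bb9#11: dominant ninth sharp eleven on Bb.
- root: Bb
- major 3rd: D
- perfect 5th: F
- minor 7th: Ab
- major 9th: C
- augmented 11th: E

Bb  D  F  Ab  C  E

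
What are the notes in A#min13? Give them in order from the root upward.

A# – C# – E# – G# – B# – D# – F##

A#min13 is a minor thirteenth built on A#.
- root: A#
- minor 3rd: C#
- perfect 5th: E#
- minor 7th: G#
- major 9th: B#
- perfect 11th: D#
- major 13th: F##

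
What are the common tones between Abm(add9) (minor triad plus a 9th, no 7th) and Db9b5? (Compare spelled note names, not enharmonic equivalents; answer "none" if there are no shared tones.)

Cb, Eb

Abm(add9): Ab Cb Eb Bb
Db9b5: Db F Abb Cb Eb
Common to both → Cb, Eb.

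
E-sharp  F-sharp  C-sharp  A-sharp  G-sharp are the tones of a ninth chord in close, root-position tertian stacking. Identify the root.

F-sharp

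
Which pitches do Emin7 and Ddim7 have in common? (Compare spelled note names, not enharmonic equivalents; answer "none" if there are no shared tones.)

Emin7: E G B D
Ddim7: D F Ab Cb
Common to both → D.

D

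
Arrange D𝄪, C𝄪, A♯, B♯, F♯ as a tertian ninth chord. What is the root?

B♯

Arranged so that each adjacent pair is a third by letter name: B♯ – D𝄪 – F♯ – A♯ – C𝄪.
The bottom of that stack, B♯, is the root (this is B♯ dominant ninth flat five).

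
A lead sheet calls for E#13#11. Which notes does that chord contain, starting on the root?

E#13#11: dominant thirteenth sharp eleven on E♯.
- root: E♯
- major 3rd: G𝄪
- perfect 5th: B♯
- minor 7th: D♯
- major 9th: F𝄪
- augmented 11th: A𝄪
- major 13th: C𝄪

E♯, G𝄪, B♯, D♯, F𝄪, A𝄪, C𝄪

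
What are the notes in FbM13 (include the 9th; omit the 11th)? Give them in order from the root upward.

Fb – Ab – Cb – Eb – Gb – Db

Root Fb, quality major thirteenth:
root → Fb
3rd (major 3rd) → Ab
5th (perfect 5th) → Cb
7th (major 7th) → Eb
9th (major 9th) → Gb
13th (major 13th) → Db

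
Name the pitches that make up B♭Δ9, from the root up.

B♭Δ9: major ninth on B♭.
- root: B♭
- major 3rd: D
- perfect 5th: F
- major 7th: A
- major 9th: C

B♭  D  F  A  C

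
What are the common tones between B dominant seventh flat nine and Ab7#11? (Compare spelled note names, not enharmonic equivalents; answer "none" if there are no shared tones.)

B dominant seventh flat nine = B, D♯, F♯, A, C.
Ab7#11 = A♭, C, E♭, G♭, D.
Shared: C.

C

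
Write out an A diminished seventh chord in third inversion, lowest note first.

G-flat A C E-flat

In root position, A diminished seventh is A–C–E-flat–G-flat.
Third inversion puts the seventh (G-flat) in the bass.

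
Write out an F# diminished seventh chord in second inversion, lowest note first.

In root position, F# diminished seventh is F-sharp–A–C–E-flat.
Second inversion puts the fifth (C) in the bass.

C – E-flat – F-sharp – A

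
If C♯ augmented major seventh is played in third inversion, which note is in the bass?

B♯

C♯ augmented major seventh = C♯–E♯–G𝄪–B♯. Third inversion → seventh in the bass = B♯.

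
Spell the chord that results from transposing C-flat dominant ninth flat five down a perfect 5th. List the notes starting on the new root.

Fb, Ab, Cbb, Ebb, Gb

Transposed root: Cb → Fb (perfect 5th down). So we spell Fb dominant ninth flat five:
- root: Fb
- major 3rd: Ab
- diminished 5th: Cbb
- minor 7th: Ebb
- major 9th: Gb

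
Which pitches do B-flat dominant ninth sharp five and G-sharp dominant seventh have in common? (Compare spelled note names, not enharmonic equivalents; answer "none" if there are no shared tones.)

B-flat dominant ninth sharp five: B-flat D F-sharp A-flat C
G-sharp dominant seventh: G-sharp B-sharp D-sharp F-sharp
Common to both → F-sharp.

F-sharp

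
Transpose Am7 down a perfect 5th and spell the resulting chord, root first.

D  F  A  C

Transposed root: A → D (perfect 5th down). So we spell D minor seventh:
Root: D
Minor 3rd (3rd): F
Perfect 5th (5th): A
Minor 7th (7th): C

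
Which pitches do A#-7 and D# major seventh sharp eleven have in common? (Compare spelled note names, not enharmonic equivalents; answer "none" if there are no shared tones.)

A#-7 = A#, C#, E#, G#.
D# major seventh sharp eleven = D#, F##, A#, C##, G##.
Shared: A#.

A#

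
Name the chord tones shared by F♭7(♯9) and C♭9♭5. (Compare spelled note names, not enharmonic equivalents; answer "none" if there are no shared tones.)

F♭7(♯9): Fb Ab Cb Ebb G
C♭9♭5: Cb Eb Gbb Bbb Db
Common to both → Cb.

Cb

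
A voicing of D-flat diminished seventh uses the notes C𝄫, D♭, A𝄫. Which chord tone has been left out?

F♭

D-flat diminished seventh = D♭, F♭, A𝄫, C𝄫. The voicing lacks the 3rd (minor 3rd), F♭.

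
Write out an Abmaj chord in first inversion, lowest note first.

C – E♭ – A♭

Abmaj = A♭–C–E♭; first inversion → third (C) lowest.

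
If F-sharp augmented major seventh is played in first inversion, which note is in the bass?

F-sharp augmented major seventh in root position is F#–A#–C##–E#.
First inversion places the third in the bass, which is A#.

A#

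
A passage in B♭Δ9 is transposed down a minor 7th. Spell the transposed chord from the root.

C E G B D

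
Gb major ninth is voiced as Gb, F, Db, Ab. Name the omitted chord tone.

Bb

Gb major ninth = Gb, Bb, Db, F, Ab. The voicing lacks the 3rd (major 3rd), Bb.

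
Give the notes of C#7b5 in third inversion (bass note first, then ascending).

B, C#, E#, G

C#7b5 = C#–E#–G–B; third inversion → seventh (B) lowest.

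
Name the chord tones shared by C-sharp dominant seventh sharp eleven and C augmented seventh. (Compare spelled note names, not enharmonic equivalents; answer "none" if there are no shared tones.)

G-sharp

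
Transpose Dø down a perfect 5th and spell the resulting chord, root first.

G  Bb  Db  F

D down a perfect 5th → G. New chord: G half-diminished seventh.
Root: G
Minor 3rd (3rd): Bb
Diminished 5th (5th): Db
Minor 7th (7th): F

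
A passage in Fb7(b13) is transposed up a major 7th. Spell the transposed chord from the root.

Eb G Bb Db Cb

A major 7th up from Fb is Eb, so the new chord is Eb dominant seventh flat thirteen.
Root: Eb
Major 3rd (3rd): G
Perfect 5th (5th): Bb
Minor 7th (7th): Db
Minor 13th (13th): Cb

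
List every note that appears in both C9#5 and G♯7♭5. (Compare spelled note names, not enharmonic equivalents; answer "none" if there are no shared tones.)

C9#5 = C, E, G#, Bb, D.
G♯7♭5 = G#, B#, D, F#.
Shared: G#, D.

G#  D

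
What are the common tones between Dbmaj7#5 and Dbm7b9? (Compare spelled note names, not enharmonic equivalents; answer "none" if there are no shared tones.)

D♭

Dbmaj7#5: D♭ F A C
Dbm7b9: D♭ F♭ A♭ C♭ E𝄫
Common to both → D♭.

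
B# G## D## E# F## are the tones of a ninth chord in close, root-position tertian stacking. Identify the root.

E#

Arranged so that each adjacent pair is a third by letter name: E# – G## – B# – D## – F##.
The bottom of that stack, E#, is the root (this is E# major ninth).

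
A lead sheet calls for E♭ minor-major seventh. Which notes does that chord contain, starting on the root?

E♭ minor-major seventh: minor-major seventh on E-flat.
root → E-flat
3rd (minor 3rd) → G-flat
5th (perfect 5th) → B-flat
7th (major 7th) → D

E-flat, G-flat, B-flat, D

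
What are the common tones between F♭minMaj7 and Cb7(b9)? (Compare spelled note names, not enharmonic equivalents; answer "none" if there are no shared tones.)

Cb, Eb

F♭minMaj7: Fb Abb Cb Eb
Cb7(b9): Cb Eb Gb Bbb Dbb
Common to both → Cb, Eb.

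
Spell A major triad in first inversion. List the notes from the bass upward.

In root position, A major triad is A–C♯–E.
First inversion puts the third (C♯) in the bass.

C♯, E, A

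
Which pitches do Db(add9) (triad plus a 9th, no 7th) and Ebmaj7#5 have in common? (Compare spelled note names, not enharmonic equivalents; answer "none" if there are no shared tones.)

Eb

Db(add9) = Db, F, Ab, Eb.
Ebmaj7#5 = Eb, G, B, D.
Shared: Eb.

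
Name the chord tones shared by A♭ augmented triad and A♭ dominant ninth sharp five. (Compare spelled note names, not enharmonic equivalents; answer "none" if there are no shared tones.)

A-flat  C  E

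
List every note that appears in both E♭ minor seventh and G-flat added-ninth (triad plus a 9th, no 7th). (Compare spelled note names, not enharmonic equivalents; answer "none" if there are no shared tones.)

G-flat  B-flat  D-flat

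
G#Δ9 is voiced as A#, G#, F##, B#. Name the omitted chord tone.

The full G#Δ9 chord is G#, B#, D#, F##, A#.
Comparing with the voicing, the perfect 5th (5th) — D# — is absent.

D#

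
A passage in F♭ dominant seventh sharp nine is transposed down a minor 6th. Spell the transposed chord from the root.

A minor 6th down from Fb is Ab, so the new chord is Ab dominant seventh sharp nine.
root → Ab
3rd (major 3rd) → C
5th (perfect 5th) → Eb
7th (minor 7th) → Gb
9th (augmented 9th) → B

Ab – C – Eb – Gb – B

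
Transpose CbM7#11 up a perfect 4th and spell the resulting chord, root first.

F♭  A♭  C♭  E♭  B♭

A perfect 4th up from C♭ is F♭, so the new chord is F♭ major seventh sharp eleven.
Root: F♭
Major 3rd (3rd): A♭
Perfect 5th (5th): C♭
Major 7th (7th): E♭
Augmented 11th (11th): B♭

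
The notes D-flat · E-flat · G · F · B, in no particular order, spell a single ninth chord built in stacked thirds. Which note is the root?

E-flat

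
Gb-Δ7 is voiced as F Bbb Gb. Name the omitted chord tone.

Db

Gb-Δ7 = Gb, Bbb, Db, F. The voicing lacks the 5th (perfect 5th), Db.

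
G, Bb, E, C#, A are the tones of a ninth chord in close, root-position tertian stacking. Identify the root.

Arranged so that each adjacent pair is a third by letter name: A – C# – E – G – Bb.
The bottom of that stack, A, is the root (this is A dominant seventh flat nine).

A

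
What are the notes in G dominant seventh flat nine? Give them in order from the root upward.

G – B – D – F – Ab

Root G, quality dominant seventh flat nine:
root → G
3rd (major 3rd) → B
5th (perfect 5th) → D
7th (minor 7th) → F
9th (minor 9th) → Ab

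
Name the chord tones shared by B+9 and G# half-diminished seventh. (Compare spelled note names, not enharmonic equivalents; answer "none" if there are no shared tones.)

B+9 = B, D#, F##, A, C#.
G# half-diminished seventh = G#, B, D, F#.
Shared: B.

B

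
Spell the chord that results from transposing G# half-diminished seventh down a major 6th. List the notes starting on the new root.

B D F A

Transposed root: G-sharp → B (major 6th down). So we spell B half-diminished seventh:
Root: B
Minor 3rd (3rd): D
Diminished 5th (5th): F
Minor 7th (7th): A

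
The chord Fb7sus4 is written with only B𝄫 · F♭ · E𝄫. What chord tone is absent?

Fb7sus4 = F♭, B𝄫, C♭, E𝄫. The voicing lacks the 5th (perfect 5th), C♭.

C♭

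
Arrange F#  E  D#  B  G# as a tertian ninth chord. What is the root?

E

Stacking in thirds gives E – G# – B – D# – F#, so E is the root — E major ninth.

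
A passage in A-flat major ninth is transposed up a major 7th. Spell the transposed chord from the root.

G – B – D – F-sharp – A

A-flat up a major 7th → G. New chord: G major ninth.
Root: G
Major 3rd (3rd): B
Perfect 5th (5th): D
Major 7th (7th): F-sharp
Major 9th (9th): A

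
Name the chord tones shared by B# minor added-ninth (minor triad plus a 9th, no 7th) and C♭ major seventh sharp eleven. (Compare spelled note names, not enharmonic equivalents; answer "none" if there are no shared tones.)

none

B# minor added-ninth = B-sharp, D-sharp, F-double-sharp, C-double-sharp.
C♭ major seventh sharp eleven = C-flat, E-flat, G-flat, B-flat, F.
Shared: none.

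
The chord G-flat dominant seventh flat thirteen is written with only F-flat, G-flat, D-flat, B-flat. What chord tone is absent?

G-flat dominant seventh flat thirteen = G-flat, B-flat, D-flat, F-flat, E-double-flat. The voicing lacks the 13th (minor 13th), E-double-flat.

E-double-flat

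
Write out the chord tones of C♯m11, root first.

C♯m11 is a minor eleventh built on C♯.
Root: C♯
Minor 3rd (3rd): E
Perfect 5th (5th): G♯
Minor 7th (7th): B
Major 9th (9th): D♯
Perfect 11th (11th): F♯

C♯ E G♯ B D♯ F♯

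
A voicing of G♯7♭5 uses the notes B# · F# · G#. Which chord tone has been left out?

G♯7♭5 = G#, B#, D, F#. The voicing lacks the 5th (diminished 5th), D.

D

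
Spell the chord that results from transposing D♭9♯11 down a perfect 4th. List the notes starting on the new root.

A perfect 4th down from D♭ is A♭, so the new chord is A♭ dominant ninth sharp eleven.
- root: A♭
- major 3rd: C
- perfect 5th: E♭
- minor 7th: G♭
- major 9th: B♭
- augmented 11th: D

A♭, C, E♭, G♭, B♭, D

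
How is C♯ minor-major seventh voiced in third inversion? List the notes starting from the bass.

B#  C#  E  G#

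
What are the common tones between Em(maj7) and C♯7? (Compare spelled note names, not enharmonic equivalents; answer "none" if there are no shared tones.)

Em(maj7) = E, G, B, D#.
C♯7 = C#, E#, G#, B.
Shared: B.

B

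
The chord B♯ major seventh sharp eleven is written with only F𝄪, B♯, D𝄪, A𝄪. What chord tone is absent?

B♯ major seventh sharp eleven = B♯, D𝄪, F𝄪, A𝄪, E𝄪. The voicing lacks the 11th (augmented 11th), E𝄪.

E𝄪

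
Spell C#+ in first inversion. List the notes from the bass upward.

E♯, G𝄪, C♯

C#+ = C♯–E♯–G𝄪; first inversion → third (E♯) lowest.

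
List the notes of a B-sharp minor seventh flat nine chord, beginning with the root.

B-sharp minor seventh flat nine: minor seventh flat nine on B#.
Root: B#
Minor 3rd (3rd): D#
Perfect 5th (5th): F##
Minor 7th (7th): A#
Minor 9th (9th): C#

B# – D# – F## – A# – C#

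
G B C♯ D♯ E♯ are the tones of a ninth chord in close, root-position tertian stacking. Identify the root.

C♯

Stacking in thirds gives C♯ – E♯ – G – B – D♯, so C♯ is the root — C♯ dominant ninth flat five.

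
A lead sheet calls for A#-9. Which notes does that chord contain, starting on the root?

A# C# E# G# B#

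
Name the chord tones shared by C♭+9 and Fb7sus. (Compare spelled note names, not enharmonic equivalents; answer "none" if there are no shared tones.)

Cb – Bbb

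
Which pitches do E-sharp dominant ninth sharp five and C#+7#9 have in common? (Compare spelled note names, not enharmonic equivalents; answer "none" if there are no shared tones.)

E# G##

E-sharp dominant ninth sharp five = E#, G##, B##, D#, F##.
C#+7#9 = C#, E#, G##, B, D##.
Shared: E#, G##.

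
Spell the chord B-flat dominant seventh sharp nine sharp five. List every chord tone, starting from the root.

B-flat dominant seventh sharp nine sharp five: dominant seventh sharp nine sharp five on Bb.
- root: Bb
- major 3rd: D
- augmented 5th: F#
- minor 7th: Ab
- augmented 9th: C#

Bb, D, F#, Ab, C#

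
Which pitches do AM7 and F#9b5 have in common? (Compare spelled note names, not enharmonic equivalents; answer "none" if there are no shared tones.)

AM7: A C# E G#
F#9b5: F# A# C E G#
Common to both → E, G#.

E, G#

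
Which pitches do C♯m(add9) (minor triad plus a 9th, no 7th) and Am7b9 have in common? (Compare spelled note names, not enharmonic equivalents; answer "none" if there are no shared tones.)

C♯m(add9): C♯ E G♯ D♯
Am7b9: A C E G B♭
Common to both → E.

E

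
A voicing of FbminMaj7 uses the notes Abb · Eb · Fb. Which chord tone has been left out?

The full FbminMaj7 chord is Fb, Abb, Cb, Eb.
Comparing with the voicing, the perfect 5th (5th) — Cb — is absent.

Cb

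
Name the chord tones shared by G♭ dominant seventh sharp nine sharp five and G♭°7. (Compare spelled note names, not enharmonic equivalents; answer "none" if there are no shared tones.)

Gb

G♭ dominant seventh sharp nine sharp five = Gb, Bb, D, Fb, A.
G♭°7 = Gb, Bbb, Dbb, Fbb.
Shared: Gb.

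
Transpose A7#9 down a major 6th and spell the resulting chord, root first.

C, E, G, Bb, D#

A major 6th down from A is C, so the new chord is C dominant seventh sharp nine.
root → C
3rd (major 3rd) → E
5th (perfect 5th) → G
7th (minor 7th) → Bb
9th (augmented 9th) → D#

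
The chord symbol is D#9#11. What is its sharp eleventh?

G##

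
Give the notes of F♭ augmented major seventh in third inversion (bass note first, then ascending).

F♭ augmented major seventh = F-flat–A-flat–C–E-flat; third inversion → seventh (E-flat) lowest.

E-flat  F-flat  A-flat  C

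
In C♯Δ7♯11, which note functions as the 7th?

B#

C♯Δ7♯11 is built on C#; its 7th is a major 7th above the root.
A seventh above C uses the letter B, and the major 7th above C# is B#.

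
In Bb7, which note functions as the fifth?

Root of Bb7 = B♭. The 5th is a perfect 5th: B♭ up a perfect 5th → F.

F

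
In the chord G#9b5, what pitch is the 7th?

F#

Root of G#9b5 = G#. The 7th is a minor 7th: G# up a minor 7th → F#.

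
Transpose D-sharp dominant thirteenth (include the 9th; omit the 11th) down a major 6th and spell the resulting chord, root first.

Transposed root: D-sharp → F-sharp (major 6th down). So we spell F-sharp dominant thirteenth:
Root: F-sharp
Major 3rd (3rd): A-sharp
Perfect 5th (5th): C-sharp
Minor 7th (7th): E
Major 9th (9th): G-sharp
Major 13th (13th): D-sharp

F-sharp, A-sharp, C-sharp, E, G-sharp, D-sharp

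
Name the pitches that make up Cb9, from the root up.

Cb, Eb, Gb, Bbb, Db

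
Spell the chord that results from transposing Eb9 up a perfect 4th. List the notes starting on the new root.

Eb up a perfect 4th → Ab. New chord: Ab dominant ninth.
Root: Ab
Major 3rd (3rd): C
Perfect 5th (5th): Eb
Minor 7th (7th): Gb
Major 9th (9th): Bb

Ab C Eb Gb Bb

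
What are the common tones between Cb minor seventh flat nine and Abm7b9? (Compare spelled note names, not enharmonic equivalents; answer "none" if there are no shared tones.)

Cb Gb Bbb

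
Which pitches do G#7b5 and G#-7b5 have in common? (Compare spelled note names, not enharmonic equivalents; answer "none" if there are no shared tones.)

G#7b5: G♯ B♯ D F♯
G#-7b5: G♯ B D F♯
Common to both → G♯, D, F♯.

G♯ D F♯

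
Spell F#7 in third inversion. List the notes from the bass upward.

E, F#, A#, C#

F#7 = F#–A#–C#–E; third inversion → seventh (E) lowest.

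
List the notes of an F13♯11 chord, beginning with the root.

F  A  C  Eb  G  B  D

Root F, quality dominant thirteenth sharp eleven:
root → F
3rd (major 3rd) → A
5th (perfect 5th) → C
7th (minor 7th) → Eb
9th (major 9th) → G
11th (augmented 11th) → B
13th (major 13th) → D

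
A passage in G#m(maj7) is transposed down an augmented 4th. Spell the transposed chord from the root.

G# down an augmented 4th → D. New chord: D minor-major seventh.
- root: D
- minor 3rd: F
- perfect 5th: A
- major 7th: C#

D, F, A, C#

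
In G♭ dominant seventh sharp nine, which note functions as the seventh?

G♭ dominant seventh sharp nine is built on G-flat; its 7th is a minor 7th above the root.
A seventh above G uses the letter F, and the minor 7th above G-flat is F-flat.

F-flat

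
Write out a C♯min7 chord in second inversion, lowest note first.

In root position, C♯min7 is C#–E–G#–B.
Second inversion puts the fifth (G#) in the bass.

G# B C# E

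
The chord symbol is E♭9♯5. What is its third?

E♭9♯5 is built on Eb; its 3rd is a major 3rd above the root.
A third above E uses the letter G, and the major 3rd above Eb is G.

G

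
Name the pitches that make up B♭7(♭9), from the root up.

Bb D F Ab Cb

B♭7(♭9) is a dominant seventh flat nine built on Bb.
Root: Bb
Major 3rd (3rd): D
Perfect 5th (5th): F
Minor 7th (7th): Ab
Minor 9th (9th): Cb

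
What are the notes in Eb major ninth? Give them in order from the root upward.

Eb major ninth: major ninth on E-flat.
- root: E-flat
- major 3rd: G
- perfect 5th: B-flat
- major 7th: D
- major 9th: F

E-flat  G  B-flat  D  F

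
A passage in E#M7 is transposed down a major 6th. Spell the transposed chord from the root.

E# down a major 6th → G#. New chord: G# major seventh.
Root: G#
Major 3rd (3rd): B#
Perfect 5th (5th): D#
Major 7th (7th): F##

G#, B#, D#, F##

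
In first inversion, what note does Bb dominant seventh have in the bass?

Bb dominant seventh = B-flat–D–F–A-flat. First inversion → third in the bass = D.

D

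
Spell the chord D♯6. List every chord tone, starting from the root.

D# – F## – A# – B#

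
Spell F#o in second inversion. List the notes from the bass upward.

In root position, F#o is F♯–A–C.
Second inversion puts the fifth (C) in the bass.

C – F♯ – A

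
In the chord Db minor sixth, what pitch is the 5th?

A-flat

Root of Db minor sixth = D-flat. The 5th is a perfect 5th: D-flat up a perfect 5th → A-flat.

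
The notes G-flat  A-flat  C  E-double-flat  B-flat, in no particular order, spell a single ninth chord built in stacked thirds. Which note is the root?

Stacking in thirds gives A-flat – C – E-double-flat – G-flat – B-flat, so A-flat is the root — A-flat dominant ninth flat five.

A-flat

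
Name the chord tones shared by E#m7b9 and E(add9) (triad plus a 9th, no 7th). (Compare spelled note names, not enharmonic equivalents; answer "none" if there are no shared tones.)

G#, F#

E#m7b9: E# G# B# D# F#
E(add9): E G# B F#
Common to both → G#, F#.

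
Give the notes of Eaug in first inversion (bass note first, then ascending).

In root position, Eaug is E–G#–B#.
First inversion puts the third (G#) in the bass.

G# B# E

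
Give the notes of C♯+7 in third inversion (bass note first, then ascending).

C♯+7 = C#–E#–G##–B; third inversion → seventh (B) lowest.

B, C#, E#, G##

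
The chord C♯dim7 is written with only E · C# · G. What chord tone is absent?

Bb

C♯dim7 = C#, E, G, Bb. The voicing lacks the 7th (diminished 7th), Bb.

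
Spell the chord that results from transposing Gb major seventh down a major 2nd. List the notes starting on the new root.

F-flat – A-flat – C-flat – E-flat

G-flat down a major 2nd → F-flat. New chord: F-flat major seventh.
Root: F-flat
Major 3rd (3rd): A-flat
Perfect 5th (5th): C-flat
Major 7th (7th): E-flat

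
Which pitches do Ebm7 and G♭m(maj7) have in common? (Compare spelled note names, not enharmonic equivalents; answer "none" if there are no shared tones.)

Ebm7: Eb Gb Bb Db
G♭m(maj7): Gb Bbb Db F
Common to both → Gb, Db.

Gb, Db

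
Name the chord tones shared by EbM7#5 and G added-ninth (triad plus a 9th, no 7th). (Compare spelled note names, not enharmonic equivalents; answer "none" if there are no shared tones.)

G – B – D

EbM7#5: Eb G B D
G added-ninth: G B D A
Common to both → G, B, D.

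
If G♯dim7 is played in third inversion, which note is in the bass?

F

G♯dim7 = G♯–B–D–F. Third inversion → seventh in the bass = F.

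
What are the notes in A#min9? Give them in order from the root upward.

A# C# E# G# B#

A#min9 is a minor ninth built on A#.
Root: A#
Minor 3rd (3rd): C#
Perfect 5th (5th): E#
Minor 7th (7th): G#
Major 9th (9th): B#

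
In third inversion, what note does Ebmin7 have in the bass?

Db

Ebmin7 = Eb–Gb–Bb–Db. Third inversion → seventh in the bass = Db.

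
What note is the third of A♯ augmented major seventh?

C##

Root of A♯ augmented major seventh = A#. The 3rd is a major 3rd: A# up a major 3rd → C##.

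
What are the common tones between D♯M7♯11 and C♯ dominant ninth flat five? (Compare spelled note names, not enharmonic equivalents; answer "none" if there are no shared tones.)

D♯

D♯M7♯11 = D♯, F𝄪, A♯, C𝄪, G𝄪.
C♯ dominant ninth flat five = C♯, E♯, G, B, D♯.
Shared: D♯.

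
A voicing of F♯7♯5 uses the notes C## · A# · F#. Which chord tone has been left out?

E

The full F♯7♯5 chord is F#, A#, C##, E.
Comparing with the voicing, the minor 7th (7th) — E — is absent.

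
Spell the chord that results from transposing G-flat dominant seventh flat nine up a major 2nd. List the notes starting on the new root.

A major 2nd up from G-flat is A-flat, so the new chord is A-flat dominant seventh flat nine.
root → A-flat
3rd (major 3rd) → C
5th (perfect 5th) → E-flat
7th (minor 7th) → G-flat
9th (minor 9th) → B-double-flat

A-flat, C, E-flat, G-flat, B-double-flat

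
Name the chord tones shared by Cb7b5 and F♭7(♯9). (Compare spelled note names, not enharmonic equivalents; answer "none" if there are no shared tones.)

Cb7b5 = Cb, Eb, Gbb, Bbb.
F♭7(♯9) = Fb, Ab, Cb, Ebb, G.
Shared: Cb.

Cb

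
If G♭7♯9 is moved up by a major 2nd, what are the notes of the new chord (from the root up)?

Gb up a major 2nd → Ab. New chord: Ab dominant seventh sharp nine.
- root: Ab
- major 3rd: C
- perfect 5th: Eb
- minor 7th: Gb
- augmented 9th: B

Ab C Eb Gb B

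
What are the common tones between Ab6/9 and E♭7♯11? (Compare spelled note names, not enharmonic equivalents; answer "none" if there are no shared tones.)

Eb Bb

Ab6/9 = Ab, C, Eb, F, Bb.
E♭7♯11 = Eb, G, Bb, Db, A.
Shared: Eb, Bb.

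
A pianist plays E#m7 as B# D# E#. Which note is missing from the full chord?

The full E#m7 chord is E#, G#, B#, D#.
Comparing with the voicing, the minor 3rd (3rd) — G# — is absent.

G#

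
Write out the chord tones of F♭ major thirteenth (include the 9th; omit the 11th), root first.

F-flat A-flat C-flat E-flat G-flat D-flat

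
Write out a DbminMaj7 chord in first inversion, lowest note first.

Fb  Ab  C  Db

DbminMaj7 = Db–Fb–Ab–C; first inversion → third (Fb) lowest.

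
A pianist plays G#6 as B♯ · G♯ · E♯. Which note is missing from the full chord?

D♯

The full G#6 chord is G♯, B♯, D♯, E♯.
Comparing with the voicing, the perfect 5th (5th) — D♯ — is absent.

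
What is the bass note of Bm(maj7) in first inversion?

D

Bm(maj7) = B–D–F#–A#. First inversion → third in the bass = D.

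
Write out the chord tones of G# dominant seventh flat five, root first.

G-sharp B-sharp D F-sharp

G# dominant seventh flat five is a dominant seventh flat five built on G-sharp.
- root: G-sharp
- major 3rd: B-sharp
- diminished 5th: D
- minor 7th: F-sharp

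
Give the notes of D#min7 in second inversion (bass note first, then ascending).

A♯, C♯, D♯, F♯

In root position, D#min7 is D♯–F♯–A♯–C♯.
Second inversion puts the fifth (A♯) in the bass.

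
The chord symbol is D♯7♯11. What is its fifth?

A#

Root of D♯7♯11 = D#. The 5th is a perfect 5th: D# up a perfect 5th → A#.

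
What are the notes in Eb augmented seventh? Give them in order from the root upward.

Root E-flat, quality augmented seventh:
Root: E-flat
Major 3rd (3rd): G
Augmented 5th (5th): B
Minor 7th (7th): D-flat

E-flat, G, B, D-flat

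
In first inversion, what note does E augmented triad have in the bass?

E augmented triad = E–G-sharp–B-sharp. First inversion → third in the bass = G-sharp.

G-sharp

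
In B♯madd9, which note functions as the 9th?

C𝄪

Root of B♯madd9 = B♯. The 9th is a major 9th: B♯ up a major 9th → C𝄪.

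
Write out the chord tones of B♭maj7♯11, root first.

Root Bb, quality major seventh sharp eleven:
Root: Bb
Major 3rd (3rd): D
Perfect 5th (5th): F
Major 7th (7th): A
Augmented 11th (11th): E

Bb – D – F – A – E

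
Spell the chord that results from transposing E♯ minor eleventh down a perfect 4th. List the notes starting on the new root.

B-sharp D-sharp F-double-sharp A-sharp C-double-sharp E-sharp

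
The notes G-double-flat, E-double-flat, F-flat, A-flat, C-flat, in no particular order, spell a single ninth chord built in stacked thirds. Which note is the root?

F-flat

Arranged so that each adjacent pair is a third by letter name: F-flat – A-flat – C-flat – E-double-flat – G-double-flat.
The bottom of that stack, F-flat, is the root (this is F-flat dominant seventh flat nine).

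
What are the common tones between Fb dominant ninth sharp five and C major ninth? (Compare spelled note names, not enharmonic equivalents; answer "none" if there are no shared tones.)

C

Fb dominant ninth sharp five = F-flat, A-flat, C, E-double-flat, G-flat.
C major ninth = C, E, G, B, D.
Shared: C.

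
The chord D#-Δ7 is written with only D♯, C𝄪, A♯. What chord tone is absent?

D#-Δ7 = D♯, F♯, A♯, C𝄪. The voicing lacks the 3rd (minor 3rd), F♯.

F♯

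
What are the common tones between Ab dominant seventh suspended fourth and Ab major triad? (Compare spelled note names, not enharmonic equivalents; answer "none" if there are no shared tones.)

Ab dominant seventh suspended fourth: A-flat D-flat E-flat G-flat
Ab major triad: A-flat C E-flat
Common to both → A-flat, E-flat.

A-flat, E-flat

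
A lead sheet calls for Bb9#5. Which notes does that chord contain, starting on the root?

Bb9#5 is a dominant ninth sharp five built on Bb.
Root: Bb
Major 3rd (3rd): D
Augmented 5th (5th): F#
Minor 7th (7th): Ab
Major 9th (9th): C

Bb – D – F# – Ab – C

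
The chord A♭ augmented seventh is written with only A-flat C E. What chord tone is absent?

The full A♭ augmented seventh chord is A-flat, C, E, G-flat.
Comparing with the voicing, the minor 7th (7th) — G-flat — is absent.

G-flat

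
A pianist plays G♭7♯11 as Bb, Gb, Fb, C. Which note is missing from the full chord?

G♭7♯11 = Gb, Bb, Db, Fb, C. The voicing lacks the 5th (perfect 5th), Db.

Db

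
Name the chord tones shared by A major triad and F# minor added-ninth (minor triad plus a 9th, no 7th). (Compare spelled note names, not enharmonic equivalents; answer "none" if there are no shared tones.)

A C-sharp

A major triad = A, C-sharp, E.
F# minor added-ninth = F-sharp, A, C-sharp, G-sharp.
Shared: A, C-sharp.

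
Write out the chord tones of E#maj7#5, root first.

E#maj7#5 is an augmented major seventh built on E♯.
E♯ — root
G𝄪 — major 3rd
B𝄪 — augmented 5th
D𝄪 — major 7th

E♯  G𝄪  B𝄪  D𝄪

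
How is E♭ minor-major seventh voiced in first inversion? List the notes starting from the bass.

E♭ minor-major seventh = E-flat–G-flat–B-flat–D; first inversion → third (G-flat) lowest.

G-flat, B-flat, D, E-flat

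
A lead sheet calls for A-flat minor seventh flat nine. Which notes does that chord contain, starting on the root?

A-flat C-flat E-flat G-flat B-double-flat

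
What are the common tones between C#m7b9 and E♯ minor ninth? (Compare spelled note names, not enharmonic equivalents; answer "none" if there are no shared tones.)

G#

C#m7b9: C# E G# B D
E♯ minor ninth: E# G# B# D# F##
Common to both → G#.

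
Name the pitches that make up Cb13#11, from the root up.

Cb13#11: dominant thirteenth sharp eleven on Cb.
Root: Cb
Major 3rd (3rd): Eb
Perfect 5th (5th): Gb
Minor 7th (7th): Bbb
Major 9th (9th): Db
Augmented 11th (11th): F
Major 13th (13th): Ab

Cb – Eb – Gb – Bbb – Db – F – Ab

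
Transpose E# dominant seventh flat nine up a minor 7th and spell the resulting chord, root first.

Transposed root: E-sharp → D-sharp (minor 7th up). So we spell D-sharp dominant seventh flat nine:
root → D-sharp
3rd (major 3rd) → F-double-sharp
5th (perfect 5th) → A-sharp
7th (minor 7th) → C-sharp
9th (minor 9th) → E

D-sharp  F-double-sharp  A-sharp  C-sharp  E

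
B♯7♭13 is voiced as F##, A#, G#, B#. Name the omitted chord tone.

B♯7♭13 = B#, D##, F##, A#, G#. The voicing lacks the 3rd (major 3rd), D##.

D##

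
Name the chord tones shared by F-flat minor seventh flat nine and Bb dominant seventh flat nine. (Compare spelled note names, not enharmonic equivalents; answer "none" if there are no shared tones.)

Cb

F-flat minor seventh flat nine: Fb Abb Cb Ebb Gbb
Bb dominant seventh flat nine: Bb D F Ab Cb
Common to both → Cb.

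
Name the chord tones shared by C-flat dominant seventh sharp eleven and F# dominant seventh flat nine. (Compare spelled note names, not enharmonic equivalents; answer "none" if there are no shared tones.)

none

C-flat dominant seventh sharp eleven = C♭, E♭, G♭, B𝄫, F.
F# dominant seventh flat nine = F♯, A♯, C♯, E, G.
Shared: none.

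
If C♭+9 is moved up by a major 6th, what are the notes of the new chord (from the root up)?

Ab C E Gb Bb

Cb up a major 6th → Ab. New chord: Ab dominant ninth sharp five.
root → Ab
3rd (major 3rd) → C
5th (augmented 5th) → E
7th (minor 7th) → Gb
9th (major 9th) → Bb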